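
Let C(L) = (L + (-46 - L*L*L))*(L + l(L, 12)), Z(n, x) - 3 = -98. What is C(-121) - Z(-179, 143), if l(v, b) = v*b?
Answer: -2786402667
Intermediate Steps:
Z(n, x) = -95 (Z(n, x) = 3 - 98 = -95)
l(v, b) = b*v
C(L) = 13*L*(-46 + L - L³) (C(L) = (L + (-46 - L*L*L))*(L + 12*L) = (L + (-46 - L²*L))*(13*L) = (L + (-46 - L³))*(13*L) = (-46 + L - L³)*(13*L) = 13*L*(-46 + L - L³))
C(-121) - Z(-179, 143) = 13*(-121)*(-46 - 121 - 1*(-121)³) - 1*(-95) = 13*(-121)*(-46 - 121 - 1*(-1771561)) + 95 = 13*(-121)*(-46 - 121 + 1771561) + 95 = 13*(-121)*1771394 + 95 = -2786402762 + 95 = -2786402667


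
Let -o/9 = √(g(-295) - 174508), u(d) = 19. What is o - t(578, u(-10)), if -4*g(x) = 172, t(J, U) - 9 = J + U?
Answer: -606 - 9*I*√174551 ≈ -606.0 - 3760.1*I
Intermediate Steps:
t(J, U) = 9 + J + U (t(J, U) = 9 + (J + U) = 9 + J + U)
g(x) = -43 (g(x) = -¼*172 = -43)
o = -9*I*√174551 (o = -9*√(-43 - 174508) = -9*I*√174551 ≈ -3760.1*I)
o - t(578, u(-10)) = -9*I*√174551 - (9 + 578 + 19) = -9*I*√174551 - 1*606 = -9*I*√174551 - 606 = -606 - 9*I*√174551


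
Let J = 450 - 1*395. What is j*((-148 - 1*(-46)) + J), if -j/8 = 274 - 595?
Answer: -120696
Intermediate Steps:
j = 2568 (j = -8*(274 - 595) = -8*(-321) = 2568)
J = 55 (J = 450 - 395 = 55)
j*((-148 - 1*(-46)) + J) = 2568*((-148 - 1*(-46)) + 55) = 2568*((-148 + 46) + 55) = 2568*(-102 + 55) = 2568*(-47) = -120696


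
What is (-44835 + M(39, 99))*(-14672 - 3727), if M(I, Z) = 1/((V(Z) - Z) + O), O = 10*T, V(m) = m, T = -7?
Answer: 57744359949/70 ≈ 8.2492e+8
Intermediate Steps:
O = -70 (O = 10*(-7) = -70)
M(I, Z) = -1/70 (M(I, Z) = 1/((Z - Z) - 70) = 1/(0 - 70) = 1/(-70) = -1/70)
(-44835 + M(39, 99))*(-14672 - 3727) = (-44835 - 1/70)*(-14672 - 3727) = -3138451/70*(-18399) = 57744359949/70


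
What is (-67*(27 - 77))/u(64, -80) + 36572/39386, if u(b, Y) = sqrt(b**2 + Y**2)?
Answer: 18286/19693 + 1675*sqrt(41)/328 ≈ 33.627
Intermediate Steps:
u(b, Y) = sqrt(Y**2 + b**2)
(-67*(27 - 77))/u(64, -80) + 36572/39386 = (-67*(27 - 77))/(sqrt((-80)**2 + 64**2)) + 36572/39386 = (-67*(-50))/(sqrt(6400 + 4096)) + 36572*(1/39386) = 3350/(sqrt(10496)) + 18286/19693 = 3350/((16*sqrt(41))) + 18286/19693 = 3350*(sqrt(41)/656) + 18286/19693 = 1675*sqrt(41)/328 + 18286/19693 = 18286/19693 + 1675*sqrt(41)/328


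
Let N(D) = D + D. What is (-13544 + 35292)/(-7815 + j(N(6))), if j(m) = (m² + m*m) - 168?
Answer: -21748/7695 ≈ -2.8263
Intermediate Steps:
N(D) = 2*D
j(m) = -168 + 2*m² (j(m) = (m² + m²) - 168 = 2*m² - 168 = -168 + 2*m²)
(-13544 + 35292)/(-7815 + j(N(6))) = (-13544 + 35292)/(-7815 + (-168 + 2*(2*6)²)) = 21748/(-7815 + (-168 + 2*12²)) = 21748/(-7815 + (-168 + 2*144)) = 21748/(-7815 + (-168 + 288)) = 21748/(-7815 + 120) = 21748/(-7695) = 21748*(-1/7695) = -21748/7695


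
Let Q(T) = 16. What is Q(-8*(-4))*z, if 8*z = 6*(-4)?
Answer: -48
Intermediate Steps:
z = -3 (z = (6*(-4))/8 = (⅛)*(-24) = -3)
Q(-8*(-4))*z = 16*(-3) = -48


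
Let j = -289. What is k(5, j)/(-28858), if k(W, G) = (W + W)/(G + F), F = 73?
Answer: 5/3116664 ≈ 1.6043e-6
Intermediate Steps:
k(W, G) = 2*W/(73 + G) (k(W, G) = (W + W)/(G + 73) = (2*W)/(73 + G) = 2*W/(73 + G))
k(5, j)/(-28858) = (2*5/(73 - 289))/(-28858) = (2*5/(-216))*(-1/28858) = (2*5*(-1/216))*(-1/28858) = -5/108*(-1/28858) = 5/3116664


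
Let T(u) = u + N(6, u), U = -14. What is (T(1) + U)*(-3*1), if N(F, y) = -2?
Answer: 45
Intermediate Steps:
T(u) = -2 + u (T(u) = u - 2 = -2 + u)
(T(1) + U)*(-3*1) = ((-2 + 1) - 14)*(-3*1) = (-1 - 14)*(-3) = -15*(-3) = 45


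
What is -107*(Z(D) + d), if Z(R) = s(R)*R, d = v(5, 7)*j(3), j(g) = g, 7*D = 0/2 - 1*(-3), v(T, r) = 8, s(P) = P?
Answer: -126795/49 ≈ -2587.7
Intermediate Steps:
D = 3/7 (D = (0/2 - 1*(-3))/7 = (0*(1/2) + 3)/7 = (0 + 3)/7 = (1/7)*3 = 3/7 ≈ 0.42857)
d = 24 (d = 8*3 = 24)
Z(R) = R**2 (Z(R) = R*R = R**2)
-107*(Z(D) + d) = -107*((3/7)**2 + 24) = -107*(9/49 + 24) = -107*1185/49 = -126795/49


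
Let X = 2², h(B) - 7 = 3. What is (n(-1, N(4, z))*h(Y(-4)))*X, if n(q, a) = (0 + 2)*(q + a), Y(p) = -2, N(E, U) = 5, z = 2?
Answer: 320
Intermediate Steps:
h(B) = 10 (h(B) = 7 + 3 = 10)
X = 4
n(q, a) = 2*a + 2*q (n(q, a) = 2*(a + q) = 2*a + 2*q)
(n(-1, N(4, z))*h(Y(-4)))*X = ((2*5 + 2*(-1))*10)*4 = ((10 - 2)*10)*4 = (8*10)*4 = 80*4 = 320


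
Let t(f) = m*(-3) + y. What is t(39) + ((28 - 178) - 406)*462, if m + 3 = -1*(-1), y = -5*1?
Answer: -256871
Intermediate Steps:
y = -5
m = -2 (m = -3 - 1*(-1) = -3 + 1 = -2)
t(f) = 1 (t(f) = -2*(-3) - 5 = 6 - 5 = 1)
t(39) + ((28 - 178) - 406)*462 = 1 + ((28 - 178) - 406)*462 = 1 + (-150 - 406)*462 = 1 - 556*462 = 1 - 256872 = -256871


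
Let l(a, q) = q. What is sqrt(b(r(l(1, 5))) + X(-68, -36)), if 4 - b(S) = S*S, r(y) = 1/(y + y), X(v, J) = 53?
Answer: sqrt(5699)/10 ≈ 7.5492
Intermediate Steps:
r(y) = 1/(2*y)
b(S) = 4 - S**2 (b(S) = 4 - S*S = 4 - S**2)
sqrt(b(r(l(1, 5))) + X(-68, -36)) = sqrt((4 - ((1/2)/5)**2) + 53) = sqrt((4 - ((1/2)*(1/5))**2) + 53) = sqrt((4 - (1/10)**2) + 53) = sqrt((4 - 1*1/100) + 53) = sqrt((4 - 1/100) + 53) = sqrt(399/100 + 53) = sqrt(5699/100) = sqrt(5699)/10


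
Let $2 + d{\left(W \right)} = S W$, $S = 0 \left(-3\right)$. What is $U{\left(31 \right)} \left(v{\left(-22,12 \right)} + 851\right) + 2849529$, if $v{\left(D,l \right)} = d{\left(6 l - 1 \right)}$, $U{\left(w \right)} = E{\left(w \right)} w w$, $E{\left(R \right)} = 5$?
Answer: $6928974$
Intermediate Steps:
$S = 0$
$d{\left(W \right)} = -2$ ($d{\left(W \right)} = -2 + 0 W = -2 + 0 = -2$)
$U{\left(w \right)} = 5 w^{2}$ ($U{\left(w \right)} = 5 w w = 5 w^{2}$)
$v{\left(D,l \right)} = -2$
$U{\left(31 \right)} \left(v{\left(-22,12 \right)} + 851\right) + 2849529 = 5 \cdot 31^{2} \left(-2 + 851\right) + 2849529 = 5 \cdot 961 \cdot 849 + 2849529 = 4805 \cdot 849 + 2849529 = 4079445 + 2849529 = 6928974$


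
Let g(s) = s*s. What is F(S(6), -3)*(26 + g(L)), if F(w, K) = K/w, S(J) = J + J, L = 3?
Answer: -35/4 ≈ -8.7500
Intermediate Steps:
g(s) = s²
S(J) = 2*J
F(S(6), -3)*(26 + g(L)) = (-3/(2*6))*(26 + 3²) = (-3/12)*(26 + 9) = -3*1/12*35 = -¼*35 = -35/4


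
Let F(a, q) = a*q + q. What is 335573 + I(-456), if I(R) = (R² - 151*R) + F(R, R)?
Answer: 819845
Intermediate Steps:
F(a, q) = q + a*q
I(R) = R² - 151*R + R*(1 + R) (I(R) = (R² - 151*R) + R*(1 + R) = R² - 151*R + R*(1 + R))
335573 + I(-456) = 335573 + 2*(-456)*(-75 - 456) = 335573 + 2*(-456)*(-531) = 335573 + 484272 = 819845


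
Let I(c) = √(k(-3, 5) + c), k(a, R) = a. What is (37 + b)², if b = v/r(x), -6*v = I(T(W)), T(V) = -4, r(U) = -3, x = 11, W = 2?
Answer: (666 + I*√7)²/324 ≈ 1369.0 + 10.877*I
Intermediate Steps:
I(c) = √(-3 + c)
v = -I*√7/6 (v = -√(-3 - 4)/6 = -I*√7/6 ≈ -0.44096*I)
b = I*√7/18 (b = -I*√7/6/(-3) = -I*√7/6*(-⅓) = I*√7/18 ≈ 0.14699*I)
(37 + b)² = (37 + I*√7/18)²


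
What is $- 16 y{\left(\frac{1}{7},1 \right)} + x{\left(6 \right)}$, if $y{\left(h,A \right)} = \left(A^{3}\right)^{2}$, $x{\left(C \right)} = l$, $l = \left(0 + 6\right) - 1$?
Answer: $-11$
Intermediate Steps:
$l = 5$ ($l = 6 - 1 = 5$)
$x{\left(C \right)} = 5$
$y{\left(h,A \right)} = A^{6}$
$- 16 y{\left(\frac{1}{7},1 \right)} + x{\left(6 \right)} = - 16 \cdot 1^{6} + 5 = \left(-16\right) 1 + 5 = -16 + 5 = -11$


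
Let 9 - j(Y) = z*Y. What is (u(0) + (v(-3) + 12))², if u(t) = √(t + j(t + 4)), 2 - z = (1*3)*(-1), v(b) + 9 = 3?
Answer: (6 + I*√11)² ≈ 25.0 + 39.799*I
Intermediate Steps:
v(b) = -6 (v(b) = -9 + 3 = -6)
z = 5 (z = 2 - 1*3*(-1) = 2 - 3*(-1) = 2 - 1*(-3) = 2 + 3 = 5)
j(Y) = 9 - 5*Y
u(t) = √(-11 - 4*t) (u(t) = √(t + (9 - 5*(t + 4))) = √(t + (9 - 5*(4 + t))) = √(t + (9 + (-20 - 5*t))) = √(t + (-11 - 5*t)) = √(-11 - 4*t))
(u(0) + (v(-3) + 12))² = (√(-11 - 4*0) + (-6 + 12))² = (√(-11 + 0) + 6)² = (√(-11) + 6)² = (I*√11 + 6)² = (6 + I*√11)²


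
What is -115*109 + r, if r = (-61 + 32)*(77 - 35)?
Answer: -13753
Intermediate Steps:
r = -1218 (r = -29*42 = -1218)
-115*109 + r = -115*109 - 1218 = -12535 - 1218 = -13753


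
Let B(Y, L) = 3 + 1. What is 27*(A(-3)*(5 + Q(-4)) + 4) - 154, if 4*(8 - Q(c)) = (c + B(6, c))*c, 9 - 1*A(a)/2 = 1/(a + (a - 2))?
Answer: 25439/4 ≈ 6359.8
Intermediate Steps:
B(Y, L) = 4
A(a) = 18 - 2/(-2 + 2*a) (A(a) = 18 - 2/(a + (a - 2)) = 18 - 2/(a + (-2 + a)) = 18 - 2/(-2 + 2*a))
Q(c) = 8 - c*(4 + c)/4 (Q(c) = 8 - (c + 4)*c/4 = 8 - (4 + c)*c/4 = 8 - c*(4 + c)/4)
27*(A(-3)*(5 + Q(-4)) + 4) - 154 = 27*(((-19 + 18*(-3))/(-1 - 3))*(5 + (8 - 1*(-4) - ¼*(-4)²)) + 4) - 154 = 27*(((-19 - 54)/(-4))*(5 + (8 + 4 - ¼*16)) + 4) - 154 = 27*((-¼*(-73))*(5 + (8 + 4 - 4)) + 4) - 154 = 27*(73*(5 + 8)/4 + 4) - 154 = 27*((73/4)*13 + 4) - 154 = 27*(949/4 + 4) - 154 = 27*(965/4) - 154 = 26055/4 - 154 = 25439/4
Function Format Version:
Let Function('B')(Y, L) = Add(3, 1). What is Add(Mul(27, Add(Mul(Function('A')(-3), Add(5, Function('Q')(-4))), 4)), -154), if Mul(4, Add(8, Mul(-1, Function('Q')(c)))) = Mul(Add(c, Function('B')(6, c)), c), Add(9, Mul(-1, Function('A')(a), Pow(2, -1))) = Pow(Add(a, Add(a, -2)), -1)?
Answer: Rational(25439, 4) ≈ 6359.8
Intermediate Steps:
Function('B')(Y, L) = 4
Function('A')(a) = Add(18, Mul(-2, Pow(Add(-2, Mul(2, a)), -1))) (Function('A')(a) = Add(18, Mul(-2, Pow(Add(a, Add(a, -2)), -1))) = Add(18, Mul(-2, Pow(Add(a, Add(-2, a)), -1))) = Add(18, Mul(-2, Pow(Add(-2, Mul(2, a)), -1))))
Function('Q')(c) = Add(8, Mul(Rational(-1, 4), c, Add(4, c))) (Function('Q')(c) = Add(8, Mul(Rational(-1, 4), Mul(Add(c, 4), c))) = Add(8, Mul(Rational(-1, 4), Mul(Add(4, c), c))) = Add(8, Mul(Rational(-1, 4), Mul(c, Add(4, c)))) = Add(8, Mul(Rational(-1, 4), c, Add(4, c))))
Add(Mul(27, Add(Mul(Function('A')(-3), Add(5, Function('Q')(-4))), 4)), -154) = Add(Mul(27, Add(Mul(Mul(Pow(Add(-1, -3), -1), Add(-19, Mul(18, -3))), Add(5, Add(8, Mul(-1, -4), Mul(Rational(-1, 4), Pow(-4, 2))))), 4)), -154) = Add(Mul(27, Add(Mul(Mul(Pow(-4, -1), Add(-19, -54)), Add(5, Add(8, 4, Mul(Rational(-1, 4), 16)))), 4)), -154) = Add(Mul(27, Add(Mul(Mul(Rational(-1, 4), -73), Add(5, Add(8, 4, -4))), 4)), -154) = Add(Mul(27, Add(Mul(Rational(73, 4), Add(5, 8)), 4)), -154) = Add(Mul(27, Add(Mul(Rational(73, 4), 13), 4)), -154) = Add(Mul(27, Add(Rational(949, 4), 4)), -154) = Add(Mul(27, Rational(965, 4)), -154) = Add(Rational(26055, 4), -154) = Rational(25439, 4)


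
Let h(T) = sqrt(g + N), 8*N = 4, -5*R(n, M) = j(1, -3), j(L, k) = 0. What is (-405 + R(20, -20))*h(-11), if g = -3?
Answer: -405*I*sqrt(10)/2 ≈ -640.36*I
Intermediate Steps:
R(n, M) = 0 (R(n, M) = -1/5*0 = 0)
N = 1/2 (N = (1/8)*4 = 1/2 ≈ 0.50000)
h(T) = I*sqrt(10)/2 (h(T) = sqrt(-3 + 1/2) = sqrt(-5/2) = I*sqrt(10)/2)
(-405 + R(20, -20))*h(-11) = (-405 + 0)*(I*sqrt(10)/2) = -405*I*sqrt(10)/2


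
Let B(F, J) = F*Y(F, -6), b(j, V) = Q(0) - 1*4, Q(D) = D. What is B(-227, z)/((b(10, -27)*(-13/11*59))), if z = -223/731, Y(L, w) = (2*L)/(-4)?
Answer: -566819/6136 ≈ -92.376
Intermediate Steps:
b(j, V) = -4 (b(j, V) = 0 - 1*4 = 0 - 4 = -4)
Y(L, w) = -L/2 (Y(L, w) = (2*L)*(-1/4) = -L/2)
z = -223/731 (z = -223*1/731 = -223/731 ≈ -0.30506)
B(F, J) = -F**2/2 (B(F, J) = F*(-F/2) = -F**2/2)
B(-227, z)/((b(10, -27)*(-13/11*59))) = (-1/2*(-227)**2)/((-4*(-13/11)*59)) = (-1/2*51529)/((-4*(-13*1/11)*59)) = -51529/(2*((-(-52)*59/11))) = -51529/(2*((-4*(-767/11)))) = -51529/(2*3068/11) = -51529/2*11/3068 = -566819/6136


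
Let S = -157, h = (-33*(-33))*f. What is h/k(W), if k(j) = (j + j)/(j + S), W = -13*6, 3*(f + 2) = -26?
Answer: -227480/13 ≈ -17498.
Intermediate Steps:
f = -32/3 (f = -2 + (1/3)*(-26) = -2 - 26/3 = -32/3 ≈ -10.667)
h = -11616 (h = -33*(-33)*(-32/3) = 1089*(-32/3) = -11616)
W = -78
k(j) = 2*j/(-157 + j) (k(j) = (j + j)/(j - 157) = (2*j)/(-157 + j) = 2*j/(-157 + j))
h/k(W) = -11616/(2*(-78)/(-157 - 78)) = -11616/(2*(-78)/(-235)) = -11616/(2*(-78)*(-1/235)) = -11616/156/235 = -11616*235/156 = -227480/13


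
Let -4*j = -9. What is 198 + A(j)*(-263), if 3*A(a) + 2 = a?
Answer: 2113/12 ≈ 176.08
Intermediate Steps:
j = 9/4 (j = -¼*(-9) = 9/4 ≈ 2.2500)
A(a) = -⅔ + a/3
198 + A(j)*(-263) = 198 + (-⅔ + (⅓)*(9/4))*(-263) = 198 + (-⅔ + ¾)*(-263) = 198 + (1/12)*(-263) = 198 - 263/12 = 2113/12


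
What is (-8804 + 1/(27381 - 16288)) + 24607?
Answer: 175302680/11093 ≈ 15803.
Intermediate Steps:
(-8804 + 1/(27381 - 16288)) + 24607 = (-8804 + 1/11093) + 24607 = -97662771/11093 + 24607 = 175302680/11093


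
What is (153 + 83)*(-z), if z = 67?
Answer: -15812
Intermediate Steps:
(153 + 83)*(-z) = (153 + 83)*(-1*67) = 236*(-67) = -15812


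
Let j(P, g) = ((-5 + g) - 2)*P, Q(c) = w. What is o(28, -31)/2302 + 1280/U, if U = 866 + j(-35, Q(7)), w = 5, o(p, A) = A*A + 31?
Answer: 242192/134667 ≈ 1.7985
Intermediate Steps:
o(p, A) = 31 + A² (o(p, A) = A² + 31 = 31 + A²)
Q(c) = 5
j(P, g) = P*(-7 + g) (j(P, g) = (-7 + g)*P = P*(-7 + g))
U = 936 (U = 866 - 35*(-7 + 5) = 866 - 35*(-2) = 866 + 70 = 936)
o(28, -31)/2302 + 1280/U = (31 + (-31)²)/2302 + 1280/936 = (31 + 961)*(1/2302) + 1280*(1/936) = 992*(1/2302) + 160/117 = 496/1151 + 160/117 = 242192/134667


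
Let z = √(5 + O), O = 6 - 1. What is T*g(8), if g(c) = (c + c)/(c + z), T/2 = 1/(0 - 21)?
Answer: -128/567 + 16*√10/567 ≈ -0.13651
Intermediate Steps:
O = 5
z = √10 (z = √(5 + 5) = √10 ≈ 3.1623)
T = -2/21 (T = 2/(0 - 21) = 2/(-21) = 2*(-1/21) = -2/21 ≈ -0.095238)
g(c) = 2*c/(c + √10) (g(c) = (c + c)/(c + √10) = (2*c)/(c + √10) = 2*c/(c + √10))
T*g(8) = -4*8/(21*(8 + √10)) = -32/(21*(8 + √10))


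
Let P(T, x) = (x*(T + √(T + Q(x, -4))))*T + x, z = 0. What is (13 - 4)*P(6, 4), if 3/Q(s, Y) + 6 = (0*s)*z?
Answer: 1332 + 108*√22 ≈ 1838.6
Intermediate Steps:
Q(s, Y) = -½ (Q(s, Y) = 3/(-6 + (0*s)*0) = 3/(-6 + 0*0) = 3/(-6 + 0) = 3/(-6) = 3*(-⅙) = -½)
P(T, x) = x + T*x*(T + √(-½ + T)) (P(T, x) = (x*(T + √(T - ½)))*T + x = (x*(T + √(-½ + T)))*T + x = T*x*(T + √(-½ + T)) + x = x + T*x*(T + √(-½ + T)))
(13 - 4)*P(6, 4) = (13 - 4)*((½)*4*(2 + 2*6² + 6*√(-2 + 4*6))) = 9*((½)*4*(2 + 2*36 + 6*√(-2 + 24))) = 9*((½)*4*(2 + 72 + 6*√22)) = 9*((½)*4*(74 + 6*√22)) = 9*(148 + 12*√22) = 1332 + 108*√22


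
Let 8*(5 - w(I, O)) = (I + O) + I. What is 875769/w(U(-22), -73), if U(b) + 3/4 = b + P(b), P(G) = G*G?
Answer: -14012304/1619 ≈ -8654.9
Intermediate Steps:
P(G) = G²
U(b) = -¾ + b + b² (U(b) = -¾ + (b + b²) = -¾ + b + b²)
w(I, O) = 5 - I/4 - O/8 (w(I, O) = 5 - ((I + O) + I)/8 = 5 - (O + 2*I)/8 = 5 + (-I/4 - O/8) = 5 - I/4 - O/8)
875769/w(U(-22), -73) = 875769/(5 - (-¾ - 22 + (-22)²)/4 - ⅛*(-73)) = 875769/(5 - (-¾ - 22 + 484)/4 + 73/8) = 875769/(5 - ¼*1845/4 + 73/8) = 875769/(5 - 1845/16 + 73/8) = 875769/(-1619/16) = 875769*(-16/1619) = -14012304/1619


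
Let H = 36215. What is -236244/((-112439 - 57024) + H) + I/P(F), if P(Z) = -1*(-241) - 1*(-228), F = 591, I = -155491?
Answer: -245334123/743968 ≈ -329.76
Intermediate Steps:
P(Z) = 469 (P(Z) = 241 + 228 = 469)
-236244/((-112439 - 57024) + H) + I/P(F) = -236244/((-112439 - 57024) + 36215) - 155491/469 = -236244/(-169463 + 36215) - 155491*1/469 = -236244/(-133248) - 22213/67 = -236244*(-1/133248) - 22213/67 = 19687/11104 - 22213/67 = -245334123/743968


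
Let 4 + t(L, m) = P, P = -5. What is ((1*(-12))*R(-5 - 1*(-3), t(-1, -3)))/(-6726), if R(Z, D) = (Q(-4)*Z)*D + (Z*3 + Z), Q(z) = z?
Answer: -160/1121 ≈ -0.14273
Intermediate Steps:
t(L, m) = -9 (t(L, m) = -4 - 5 = -9)
R(Z, D) = 4*Z - 4*D*Z (R(Z, D) = (-4*Z)*D + (Z*3 + Z) = -4*D*Z + (3*Z + Z) = -4*D*Z + 4*Z = 4*Z - 4*D*Z)
((1*(-12))*R(-5 - 1*(-3), t(-1, -3)))/(-6726) = ((1*(-12))*(4*(-5 - 1*(-3))*(1 - 1*(-9))))/(-6726) = -48*(-5 + 3)*(1 + 9)*(-1/6726) = -48*(-2)*10*(-1/6726) = -12*(-80)*(-1/6726) = 960*(-1/6726) = -160/1121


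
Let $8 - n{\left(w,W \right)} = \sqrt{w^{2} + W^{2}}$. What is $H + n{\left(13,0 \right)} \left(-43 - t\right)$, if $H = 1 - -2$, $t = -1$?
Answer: $213$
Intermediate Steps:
$H = 3$ ($H = 1 + 2 = 3$)
$n{\left(w,W \right)} = 8 - \sqrt{W^{2} + w^{2}}$ ($n{\left(w,W \right)} = 8 - \sqrt{w^{2} + W^{2}} = 8 - \sqrt{W^{2} + w^{2}}$)
$H + n{\left(13,0 \right)} \left(-43 - t\right) = 3 + \left(8 - \sqrt{0^{2} + 13^{2}}\right) \left(-43 - -1\right) = 3 + \left(8 - \sqrt{0 + 169}\right) \left(-43 + 1\right) = 3 + \left(8 - \sqrt{169}\right) \left(-42\right) = 3 + \left(8 - 13\right) \left(-42\right) = 3 - -210 = 3 + 210 = 213$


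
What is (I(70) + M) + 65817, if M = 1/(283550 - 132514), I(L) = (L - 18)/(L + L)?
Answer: 347927737923/5286260 ≈ 65817.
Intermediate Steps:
I(L) = (-18 + L)/(2*L) (I(L) = (-18 + L)/((2*L)) = (-18 + L)*(1/(2*L)) = (-18 + L)/(2*L))
M = 1/151036 ≈ 6.6209e-6
(I(70) + M) + 65817 = ((1/2)*(-18 + 70)/70 + 1/151036) + 65817 = ((1/2)*(1/70)*52 + 1/151036) + 65817 = (13/35 + 1/151036) + 65817 = 1963503/5286260 + 65817 = 347927737923/5286260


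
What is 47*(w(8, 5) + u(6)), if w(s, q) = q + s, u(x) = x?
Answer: 893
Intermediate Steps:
47*(w(8, 5) + u(6)) = 47*((5 + 8) + 6) = 47*(13 + 6) = 47*19 = 893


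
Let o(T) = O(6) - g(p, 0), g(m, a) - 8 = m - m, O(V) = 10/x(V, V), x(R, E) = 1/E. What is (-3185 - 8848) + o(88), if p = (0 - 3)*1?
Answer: -11981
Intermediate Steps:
p = -3 (p = -3*1 = -3)
O(V) = 10*V (O(V) = 10/(1/V) = 10*V)
g(m, a) = 8 (g(m, a) = 8 + (m - m) = 8 + 0 = 8)
o(T) = 52 (o(T) = 10*6 - 1*8 = 60 - 8 = 52)
(-3185 - 8848) + o(88) = (-3185 - 8848) + 52 = -12033 + 52 = -11981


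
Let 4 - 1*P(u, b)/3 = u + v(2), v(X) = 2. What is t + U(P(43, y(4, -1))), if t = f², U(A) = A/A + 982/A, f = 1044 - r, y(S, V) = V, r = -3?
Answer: 134832848/123 ≈ 1.0962e+6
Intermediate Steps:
f = 1047 (f = 1044 - 1*(-3) = 1044 + 3 = 1047)
P(u, b) = 6 - 3*u (P(u, b) = 12 - 3*(u + 2) = 12 - 3*(2 + u) = 12 + (-6 - 3*u) = 6 - 3*u)
U(A) = 1 + 982/A
t = 1096209 (t = 1047² = 1096209)
t + U(P(43, y(4, -1))) = 1096209 + (982 + (6 - 3*43))/(6 - 3*43) = 1096209 + (982 + (6 - 129))/(6 - 129) = 1096209 + (982 - 123)/(-123) = 1096209 - 1/123*859 = 1096209 - 859/123 = 134832848/123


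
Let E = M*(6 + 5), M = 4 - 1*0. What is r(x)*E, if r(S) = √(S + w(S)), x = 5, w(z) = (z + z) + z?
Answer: 88*√5 ≈ 196.77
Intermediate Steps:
w(z) = 3*z (w(z) = 2*z + z = 3*z)
M = 4 (M = 4 + 0 = 4)
r(S) = 2*√S (r(S) = √(S + 3*S) = √(4*S) = 2*√S)
E = 44 (E = 4*(6 + 5) = 4*11 = 44)
r(x)*E = (2*√5)*44 = 88*√5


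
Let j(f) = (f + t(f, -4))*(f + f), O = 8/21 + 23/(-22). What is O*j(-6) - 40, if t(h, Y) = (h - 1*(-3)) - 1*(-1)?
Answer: -7992/77 ≈ -103.79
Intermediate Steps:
O = -307/462 (O = 8*(1/21) + 23*(-1/22) = 8/21 - 23/22 = -307/462 ≈ -0.66450)
t(h, Y) = 4 + h (t(h, Y) = (h + 3) + 1 = (3 + h) + 1 = 4 + h)
j(f) = 2*f*(4 + 2*f) (j(f) = (f + (4 + f))*(f + f) = (4 + 2*f)*(2*f) = 2*f*(4 + 2*f))
O*j(-6) - 40 = -614*(-6)*(2 - 6)/231 - 40 = -614*(-6)*(-4)/231 - 40 = -307/462*96 - 40 = -4912/77 - 40 = -7992/77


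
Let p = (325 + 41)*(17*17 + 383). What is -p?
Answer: -245952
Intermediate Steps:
p = 245952 (p = 366*(289 + 383) = 366*672 = 245952)
-p = -1*245952 = -245952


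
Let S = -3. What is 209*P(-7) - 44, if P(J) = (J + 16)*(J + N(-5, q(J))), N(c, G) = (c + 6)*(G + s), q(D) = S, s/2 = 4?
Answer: -3806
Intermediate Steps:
s = 8 (s = 2*4 = 8)
q(D) = -3
N(c, G) = (6 + c)*(8 + G) (N(c, G) = (c + 6)*(G + 8) = (6 + c)*(8 + G))
P(J) = (5 + J)*(16 + J) (P(J) = (J + 16)*(J + (48 + 6*(-3) + 8*(-5) - 3*(-5))) = (16 + J)*(J + (48 - 18 - 40 + 15)) = (16 + J)*(J + 5) = (16 + J)*(5 + J) = (5 + J)*(16 + J))
209*P(-7) - 44 = 209*(80 + (-7)**2 + 21*(-7)) - 44 = 209*(80 + 49 - 147) - 44 = 209*(-18) - 44 = -3762 - 44 = -3806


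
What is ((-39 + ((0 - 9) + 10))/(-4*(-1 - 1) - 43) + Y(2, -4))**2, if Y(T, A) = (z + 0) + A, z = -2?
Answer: 29584/1225 ≈ 24.150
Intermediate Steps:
Y(T, A) = -2 + A (Y(T, A) = (-2 + 0) + A = -2 + A)
((-39 + ((0 - 9) + 10))/(-4*(-1 - 1) - 43) + Y(2, -4))**2 = ((-39 + ((0 - 9) + 10))/(-4*(-1 - 1) - 43) + (-2 - 4))**2 = ((-39 + (-9 + 10))/(-4*(-2) - 43) - 6)**2 = ((-39 + 1)/(8 - 43) - 6)**2 = (-38/(-35) - 6)**2 = (-38*(-1/35) - 6)**2 = (38/35 - 6)**2 = (-172/35)**2 = 29584/1225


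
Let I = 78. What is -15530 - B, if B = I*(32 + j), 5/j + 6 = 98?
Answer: -829391/46 ≈ -18030.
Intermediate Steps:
j = 5/92 (j = 5/(-6 + 98) = 5/92 ≈ 0.054348)
B = 115011/46 (B = 78*(32 + 5/92) = 78*(2949/92) = 115011/46 ≈ 2500.2)
-15530 - B = -15530 - 1*115011/46 = -15530 - 115011/46 = -829391/46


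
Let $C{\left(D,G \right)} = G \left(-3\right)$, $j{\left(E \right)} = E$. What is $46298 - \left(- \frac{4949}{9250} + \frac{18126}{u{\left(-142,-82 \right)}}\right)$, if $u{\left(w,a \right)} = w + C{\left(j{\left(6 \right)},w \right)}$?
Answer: $\frac{15182323252}{328375} \approx 46235.0$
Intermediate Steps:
$C{\left(D,G \right)} = - 3 G$
$u{\left(w,a \right)} = - 2 w$ ($u{\left(w,a \right)} = w - 3 w = - 2 w$)
$46298 - \left(- \frac{4949}{9250} + \frac{18126}{u{\left(-142,-82 \right)}}\right) = 46298 - \left(- \frac{4949}{9250} + \frac{9063}{142}\right) = 46298 - \left(- \frac{4949}{9250} + \frac{18126}{284}\right) = 46298 + \left(\left(-18126\right) \frac{1}{284} + \frac{4949}{9250}\right) = 46298 + \left(- \frac{9063}{142} + \frac{4949}{9250}\right) = 46298 - \frac{20782498}{328375} = \frac{15182323252}{328375}$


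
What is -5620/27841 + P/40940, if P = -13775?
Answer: -122718515/227962108 ≈ -0.53833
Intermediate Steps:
-5620/27841 + P/40940 = -5620/27841 - 13775/40940 = -5620*1/27841 - 13775*1/40940 = -5620/27841 - 2755/8188 = -122718515/227962108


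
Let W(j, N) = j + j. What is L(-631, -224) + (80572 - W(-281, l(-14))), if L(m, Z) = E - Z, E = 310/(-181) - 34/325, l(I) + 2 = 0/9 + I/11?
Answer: 4785777446/58825 ≈ 81356.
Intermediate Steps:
l(I) = -2 + I/11 (l(I) = -2 + (0/9 + I/11) = -2 + (0*(⅑) + I*(1/11)) = -2 + (0 + I/11) = -2 + I/11)
W(j, N) = 2*j
E = -106904/58825 (E = 310*(-1/181) - 34*1/325 = -310/181 - 34/325 = -106904/58825 ≈ -1.8173)
L(m, Z) = -106904/58825 - Z
L(-631, -224) + (80572 - W(-281, l(-14))) = (-106904/58825 - 1*(-224)) + (80572 - 2*(-281)) = (-106904/58825 + 224) + (80572 - 1*(-562)) = 13069896/58825 + (80572 + 562) = 13069896/58825 + 81134 = 4785777446/58825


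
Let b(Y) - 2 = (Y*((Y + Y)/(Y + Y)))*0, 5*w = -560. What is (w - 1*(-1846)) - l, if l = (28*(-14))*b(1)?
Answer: 2518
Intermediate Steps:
w = -112 (w = (⅕)*(-560) = -112)
b(Y) = 2 (b(Y) = 2 + (Y*((Y + Y)/(Y + Y)))*0 = 2 + (Y*((2*Y)/((2*Y))))*0 = 2 + (Y*((2*Y)*(1/(2*Y))))*0 = 2 + (Y*1)*0 = 2 + Y*0 = 2 + 0 = 2)
l = -784 (l = (28*(-14))*2 = -392*2 = -784)
(w - 1*(-1846)) - l = (-112 - 1*(-1846)) - 1*(-784) = (-112 + 1846) + 784 = 1734 + 784 = 2518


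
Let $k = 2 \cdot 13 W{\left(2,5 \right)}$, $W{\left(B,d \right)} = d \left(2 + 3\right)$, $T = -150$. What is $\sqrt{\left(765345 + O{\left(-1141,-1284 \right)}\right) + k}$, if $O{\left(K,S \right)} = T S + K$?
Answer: $\sqrt{957454} \approx 978.5$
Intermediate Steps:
$W{\left(B,d \right)} = 5 d$ ($W{\left(B,d \right)} = d 5 = 5 d$)
$k = 650$ ($k = 2 \cdot 13 \cdot 5 \cdot 5 = 26 \cdot 25 = 650$)
$O{\left(K,S \right)} = K - 150 S$ ($O{\left(K,S \right)} = - 150 S + K = K - 150 S$)
$\sqrt{\left(765345 + O{\left(-1141,-1284 \right)}\right) + k} = \sqrt{\left(765345 - -191459\right) + 650} = \sqrt{\left(765345 + \left(-1141 + 192600\right)\right) + 650} = \sqrt{\left(765345 + 191459\right) + 650} = \sqrt{956804 + 650} = \sqrt{957454}$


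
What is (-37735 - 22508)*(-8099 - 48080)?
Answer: 3384391497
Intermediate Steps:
(-37735 - 22508)*(-8099 - 48080) = -60243*(-56179) = 3384391497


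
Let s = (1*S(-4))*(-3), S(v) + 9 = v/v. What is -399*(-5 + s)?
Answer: -7581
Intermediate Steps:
S(v) = -8 (S(v) = -9 + v/v = -9 + 1 = -8)
s = 24 (s = (1*(-8))*(-3) = -8*(-3) = 24)
-399*(-5 + s) = -399*(-5 + 24) = -399*19 = -7581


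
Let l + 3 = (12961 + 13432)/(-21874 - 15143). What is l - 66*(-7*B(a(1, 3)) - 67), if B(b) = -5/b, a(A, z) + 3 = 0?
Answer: 192054820/37017 ≈ 5188.3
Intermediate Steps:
a(A, z) = -3 (a(A, z) = -3 + 0 = -3)
l = -137444/37017 (l = -3 + (12961 + 13432)/(-21874 - 15143) = -3 + 26393/(-37017) = -3 + 26393*(-1/37017) = -3 - 26393/37017 = -137444/37017 ≈ -3.7130)
l - 66*(-7*B(a(1, 3)) - 67) = -137444/37017 - 66*(-(-35)/(-3) - 67) = -137444/37017 - 66*(-(-35)*(-1)/3 - 67) = -137444/37017 - 66*(-7*5/3 - 67) = -137444/37017 - 66*(-35/3 - 67) = -137444/37017 - 66*(-236/3) = -137444/37017 + 5192 = 192054820/37017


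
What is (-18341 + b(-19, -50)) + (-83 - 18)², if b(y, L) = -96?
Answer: -8236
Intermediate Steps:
(-18341 + b(-19, -50)) + (-83 - 18)² = (-18341 - 96) + (-83 - 18)² = -18437 + (-101)² = -18437 + 10201 = -8236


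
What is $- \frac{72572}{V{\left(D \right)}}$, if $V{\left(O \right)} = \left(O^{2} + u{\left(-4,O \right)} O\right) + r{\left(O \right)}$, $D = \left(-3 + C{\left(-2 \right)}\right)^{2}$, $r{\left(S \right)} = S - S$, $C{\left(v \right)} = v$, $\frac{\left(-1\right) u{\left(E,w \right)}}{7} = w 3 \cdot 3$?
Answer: $\frac{36286}{19375} \approx 1.8728$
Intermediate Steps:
$u{\left(E,w \right)} = - 63 w$ ($u{\left(E,w \right)} = - 7 w 3 \cdot 3 = - 7 \cdot 3 w 3 = - 7 \cdot 9 w = - 63 w$)
$r{\left(S \right)} = 0$
$D = 25$ ($D = \left(-3 - 2\right)^{2} = \left(-5\right)^{2} = 25$)
$V{\left(O \right)} = - 62 O^{2}$ ($V{\left(O \right)} = \left(O^{2} + - 63 O O\right) + 0 = \left(O^{2} - 63 O^{2}\right) + 0 = - 62 O^{2} + 0 = - 62 O^{2}$)
$- \frac{72572}{V{\left(D \right)}} = - \frac{72572}{\left(-62\right) 25^{2}} = - \frac{72572}{\left(-62\right) 625} = - \frac{72572}{-38750} = \left(-72572\right) \left(- \frac{1}{38750}\right) = \frac{36286}{19375}$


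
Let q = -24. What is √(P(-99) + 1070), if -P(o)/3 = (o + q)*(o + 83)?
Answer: I*√4834 ≈ 69.527*I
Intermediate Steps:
P(o) = -3*(-24 + o)*(83 + o) (P(o) = -3*(o - 24)*(o + 83) = -3*(-24 + o)*(83 + o))
√(P(-99) + 1070) = √((5976 - 177*(-99) - 3*(-99)²) + 1070) = √((5976 + 17523 - 3*9801) + 1070) = √((5976 + 17523 - 29403) + 1070) = √(-5904 + 1070) = √(-4834) = I*√4834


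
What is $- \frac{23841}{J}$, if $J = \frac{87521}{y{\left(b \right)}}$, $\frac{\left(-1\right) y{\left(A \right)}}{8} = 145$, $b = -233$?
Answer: $\frac{27655560}{87521} \approx 315.99$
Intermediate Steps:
$y{\left(A \right)} = -1160$ ($y{\left(A \right)} = \left(-8\right) 145 = -1160$)
$J = - \frac{87521}{1160}$ ($J = \frac{87521}{-1160} = 87521 \left(- \frac{1}{1160}\right) = - \frac{87521}{1160} \approx -75.449$)
$- \frac{23841}{J} = - \frac{23841}{- \frac{87521}{1160}} = \left(-23841\right) \left(- \frac{1160}{87521}\right) = \frac{27655560}{87521}$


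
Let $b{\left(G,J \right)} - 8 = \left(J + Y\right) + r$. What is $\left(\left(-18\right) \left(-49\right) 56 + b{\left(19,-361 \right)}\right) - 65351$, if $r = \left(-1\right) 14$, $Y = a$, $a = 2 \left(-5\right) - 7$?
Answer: $-16343$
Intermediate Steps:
$a = -17$ ($a = -10 - 7 = -17$)
$Y = -17$
$r = -14$
$b{\left(G,J \right)} = -23 + J$ ($b{\left(G,J \right)} = 8 + \left(\left(J - 17\right) - 14\right) = 8 + \left(\left(-17 + J\right) - 14\right) = 8 + \left(-31 + J\right) = -23 + J$)
$\left(\left(-18\right) \left(-49\right) 56 + b{\left(19,-361 \right)}\right) - 65351 = \left(\left(-18\right) \left(-49\right) 56 - 384\right) - 65351 = \left(882 \cdot 56 - 384\right) - 65351 = \left(49392 - 384\right) - 65351 = 49008 - 65351 = -16343$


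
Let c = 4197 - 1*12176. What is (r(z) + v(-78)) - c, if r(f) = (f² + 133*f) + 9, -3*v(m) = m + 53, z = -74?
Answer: 10891/3 ≈ 3630.3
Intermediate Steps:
v(m) = -53/3 - m/3 (v(m) = -(m + 53)/3 = -(53 + m)/3 = -53/3 - m/3)
r(f) = 9 + f² + 133*f
c = -7979 (c = 4197 - 12176 = -7979)
(r(z) + v(-78)) - c = ((9 + (-74)² + 133*(-74)) + (-53/3 - ⅓*(-78))) - 1*(-7979) = ((9 + 5476 - 9842) + (-53/3 + 26)) + 7979 = (-4357 + 25/3) + 7979 = -13046/3 + 7979 = 10891/3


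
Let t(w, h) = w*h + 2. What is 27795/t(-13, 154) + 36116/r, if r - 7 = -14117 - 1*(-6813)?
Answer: -55010423/2918800 ≈ -18.847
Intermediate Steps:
r = -7297 (r = 7 + (-14117 - 1*(-6813)) = 7 + (-14117 + 6813) = 7 - 7304 = -7297)
t(w, h) = 2 + h*w (t(w, h) = h*w + 2 = 2 + h*w)
27795/t(-13, 154) + 36116/r = 27795/(2 + 154*(-13)) + 36116/(-7297) = 27795/(2 - 2002) + 36116*(-1/7297) = 27795/(-2000) - 36116/7297 = 27795*(-1/2000) - 36116/7297 = -5559/400 - 36116/7297 = -55010423/2918800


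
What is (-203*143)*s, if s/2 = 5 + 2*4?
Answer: -754754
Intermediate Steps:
s = 26 (s = 2*(5 + 2*4) = 2*(5 + 8) = 2*13 = 26)
(-203*143)*s = -203*143*26 = -29029*26 = -754754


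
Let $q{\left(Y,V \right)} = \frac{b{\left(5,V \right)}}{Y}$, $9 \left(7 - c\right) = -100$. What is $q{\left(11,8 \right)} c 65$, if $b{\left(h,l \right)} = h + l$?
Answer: $\frac{137735}{99} \approx 1391.3$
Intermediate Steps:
$c = \frac{163}{9}$ ($c = 7 - - \frac{100}{9} = 7 + \frac{100}{9} = \frac{163}{9} \approx 18.111$)
$q{\left(Y,V \right)} = \frac{5 + V}{Y}$
$q{\left(11,8 \right)} c 65 = \frac{5 + 8}{11} \cdot \frac{163}{9} \cdot 65 = \frac{1}{11} \cdot 13 \cdot \frac{163}{9} \cdot 65 = \frac{13}{11} \cdot \frac{163}{9} \cdot 65 = \frac{2119}{99} \cdot 65 = \frac{137735}{99}$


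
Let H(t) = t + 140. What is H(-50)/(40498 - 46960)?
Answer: -5/359 ≈ -0.013928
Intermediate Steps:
H(t) = 140 + t
H(-50)/(40498 - 46960) = (140 - 50)/(40498 - 46960) = 90/(-6462) = 90*(-1/6462) = -5/359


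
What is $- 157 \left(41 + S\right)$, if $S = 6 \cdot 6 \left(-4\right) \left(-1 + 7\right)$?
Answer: $129211$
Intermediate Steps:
$S = -864$ ($S = 36 \left(-4\right) 6 = \left(-144\right) 6 = -864$)
$- 157 \left(41 + S\right) = - 157 \left(41 - 864\right) = \left(-157\right) \left(-823\right) = 129211$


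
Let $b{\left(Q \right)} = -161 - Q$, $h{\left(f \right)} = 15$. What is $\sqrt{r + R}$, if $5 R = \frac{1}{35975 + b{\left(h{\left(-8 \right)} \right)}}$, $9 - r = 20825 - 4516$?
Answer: $\frac{i \sqrt{522239123228505}}{178995} \approx 127.67 i$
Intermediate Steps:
$r = -16300$ ($r = 9 - \left(20825 - 4516\right) = 9 - 16309 = -16300$)
$R = \frac{1}{178995}$ ($R = \frac{1}{5 \left(35975 - 176\right)} = \frac{1}{5 \cdot 35799} = \frac{1}{5} \cdot \frac{1}{35799} = \frac{1}{178995} \approx 5.5867 \cdot 10^{-6}$)
$\sqrt{r + R} = \sqrt{-16300 + \frac{1}{178995}} = \sqrt{- \frac{2917618499}{178995}} = \frac{i \sqrt{522239123228505}}{178995}$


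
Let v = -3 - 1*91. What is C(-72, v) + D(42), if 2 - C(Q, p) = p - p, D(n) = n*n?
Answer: 1766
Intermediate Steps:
D(n) = n²
v = -94 (v = -3 - 91 = -94)
C(Q, p) = 2 (C(Q, p) = 2 - (p - p) = 2 - 1*0 = 2 + 0 = 2)
C(-72, v) + D(42) = 2 + 42² = 2 + 1764 = 1766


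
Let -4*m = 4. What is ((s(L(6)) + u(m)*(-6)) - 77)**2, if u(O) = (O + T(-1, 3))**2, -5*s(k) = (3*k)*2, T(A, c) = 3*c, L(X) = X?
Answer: 5480281/25 ≈ 2.1921e+5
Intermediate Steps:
m = -1 (m = -1/4*4 = -1)
s(k) = -6*k/5 (s(k) = -3*k*2/5 = -6*k/5)
u(O) = (9 + O)**2 (u(O) = (O + 3*3)**2 = (O + 9)**2 = (9 + O)**2)
((s(L(6)) + u(m)*(-6)) - 77)**2 = ((-6/5*6 + (9 - 1)**2*(-6)) - 77)**2 = ((-36/5 + 8**2*(-6)) - 77)**2 = ((-36/5 + 64*(-6)) - 77)**2 = ((-36/5 - 384) - 77)**2 = (-1956/5 - 77)**2 = (-2341/5)**2 = 5480281/25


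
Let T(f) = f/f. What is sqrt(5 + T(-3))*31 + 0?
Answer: 31*sqrt(6) ≈ 75.934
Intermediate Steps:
T(f) = 1
sqrt(5 + T(-3))*31 + 0 = sqrt(5 + 1)*31 + 0 = sqrt(6)*31 + 0 = 31*sqrt(6) + 0 = 31*sqrt(6)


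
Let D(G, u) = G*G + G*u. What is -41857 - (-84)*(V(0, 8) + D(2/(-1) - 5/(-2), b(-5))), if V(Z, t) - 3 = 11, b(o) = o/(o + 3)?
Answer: -40555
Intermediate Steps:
b(o) = o/(3 + o)
V(Z, t) = 14 (V(Z, t) = 3 + 11 = 14)
D(G, u) = G**2 + G*u
-41857 - (-84)*(V(0, 8) + D(2/(-1) - 5/(-2), b(-5))) = -41857 - (-84)*(14 + (2/(-1) - 5/(-2))*((2/(-1) - 5/(-2)) - 5/(3 - 5))) = -41857 - (-84)*(14 + (2*(-1) - 5*(-1/2))*((2*(-1) - 5*(-1/2)) - 5/(-2))) = -41857 - (-84)*(14 + (-2 + 5/2)*((-2 + 5/2) - 5*(-1/2))) = -41857 - (-84)*(14 + (1/2 + 5/2)/2) = -41857 - (-84)*(14 + (1/2)*3) = -41857 - (-84)*(14 + 3/2) = -41857 - (-84)*31/2 = -41857 - 1*(-1302) = -41857 + 1302 = -40555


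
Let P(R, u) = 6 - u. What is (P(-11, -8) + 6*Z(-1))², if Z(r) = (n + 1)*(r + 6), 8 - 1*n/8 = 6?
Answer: 274576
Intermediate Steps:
n = 16 (n = 64 - 8*6 = 64 - 48 = 16)
Z(r) = 102 + 17*r (Z(r) = (16 + 1)*(r + 6) = 17*(6 + r) = 102 + 17*r)
(P(-11, -8) + 6*Z(-1))² = ((6 - 1*(-8)) + 6*(102 + 17*(-1)))² = ((6 + 8) + 6*(102 - 17))² = (14 + 6*85)² = (14 + 510)² = 524² = 274576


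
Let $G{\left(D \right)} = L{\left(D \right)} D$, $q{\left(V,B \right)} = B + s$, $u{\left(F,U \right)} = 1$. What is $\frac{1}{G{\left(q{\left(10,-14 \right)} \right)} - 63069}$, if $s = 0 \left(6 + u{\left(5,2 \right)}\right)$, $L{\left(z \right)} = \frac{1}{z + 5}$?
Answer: $- \frac{9}{567607} \approx -1.5856 \cdot 10^{-5}$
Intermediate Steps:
$L{\left(z \right)} = \frac{1}{5 + z}$
$s = 0$ ($s = 0 \left(6 + 1\right) = 0 \cdot 7 = 0$)
$q{\left(V,B \right)} = B$ ($q{\left(V,B \right)} = B + 0 = B$)
$G{\left(D \right)} = \frac{D}{5 + D}$
$\frac{1}{G{\left(q{\left(10,-14 \right)} \right)} - 63069} = \frac{1}{- \frac{14}{5 - 14} - 63069} = \frac{1}{- \frac{14}{-9} - 63069} = \frac{1}{\left(-14\right) \left(- \frac{1}{9}\right) - 63069} = \frac{1}{\frac{14}{9} - 63069} = \frac{1}{- \frac{567607}{9}} = - \frac{9}{567607}$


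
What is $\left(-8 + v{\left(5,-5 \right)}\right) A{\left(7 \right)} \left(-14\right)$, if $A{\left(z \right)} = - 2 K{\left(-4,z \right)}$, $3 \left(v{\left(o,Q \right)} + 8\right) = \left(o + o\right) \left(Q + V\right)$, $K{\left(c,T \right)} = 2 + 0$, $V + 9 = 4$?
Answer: $- \frac{8288}{3} \approx -2762.7$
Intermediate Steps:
$V = -5$ ($V = -9 + 4 = -5$)
$K{\left(c,T \right)} = 2$
$v{\left(o,Q \right)} = -8 + \frac{2 o \left(-5 + Q\right)}{3}$ ($v{\left(o,Q \right)} = -8 + \frac{\left(o + o\right) \left(Q - 5\right)}{3} = -8 + \frac{2 o \left(-5 + Q\right)}{3}$)
$A{\left(z \right)} = -4$ ($A{\left(z \right)} = \left(-2\right) 2 = -4$)
$\left(-8 + v{\left(5,-5 \right)}\right) A{\left(7 \right)} \left(-14\right) = \left(-8 - \left(\frac{74}{3} + \frac{50}{3}\right)\right) \left(-4\right) \left(-14\right) = \left(-8 - \frac{124}{3}\right) \left(-4\right) \left(-14\right) = \left(- \frac{148}{3}\right) \left(-4\right) \left(-14\right) = \frac{592}{3} \left(-14\right) = - \frac{8288}{3}$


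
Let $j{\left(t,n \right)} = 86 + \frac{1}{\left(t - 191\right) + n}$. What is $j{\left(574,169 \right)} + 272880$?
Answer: $\frac{150677233}{552} \approx 2.7297 \cdot 10^{5}$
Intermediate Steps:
$j{\left(t,n \right)} = 86 + \frac{1}{-191 + n + t}$ ($j{\left(t,n \right)} = 86 + \frac{1}{\left(-191 + t\right) + n} = 86 + \frac{1}{-191 + n + t}$)
$j{\left(574,169 \right)} + 272880 = \frac{-16425 + 86 \cdot 169 + 86 \cdot 574}{-191 + 169 + 574} + 272880 = \frac{-16425 + 14534 + 49364}{552} + 272880 = \frac{1}{552} \cdot 47473 + 272880 = \frac{47473}{552} + 272880 = \frac{150677233}{552}$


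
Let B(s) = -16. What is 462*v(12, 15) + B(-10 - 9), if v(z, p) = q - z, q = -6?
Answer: -8332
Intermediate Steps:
v(z, p) = -6 - z
462*v(12, 15) + B(-10 - 9) = 462*(-6 - 1*12) - 16 = 462*(-6 - 12) - 16 = 462*(-18) - 16 = -8316 - 16 = -8332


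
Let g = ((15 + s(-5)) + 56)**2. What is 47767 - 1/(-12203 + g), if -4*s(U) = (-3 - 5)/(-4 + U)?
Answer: 27832589039/582674 ≈ 47767.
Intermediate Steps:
s(U) = 2/(-4 + U) (s(U) = -(-3 - 5)/(4*(-4 + U)) = -(-2)/(-4 + U) = 2/(-4 + U))
g = 405769/81 (g = ((15 + 2/(-4 - 5)) + 56)**2 = ((15 + 2/(-9)) + 56)**2 = ((15 + 2*(-1/9)) + 56)**2 = ((15 - 2/9) + 56)**2 = (133/9 + 56)**2 = (637/9)**2 = 405769/81 ≈ 5009.5)
47767 - 1/(-12203 + g) = 47767 - 1/(-12203 + 405769/81) = 47767 - 1/(-582674/81) = 47767 - 1*(-81/582674) = 47767 + 81/582674 = 27832589039/582674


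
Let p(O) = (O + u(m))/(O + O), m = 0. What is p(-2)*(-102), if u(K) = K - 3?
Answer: -255/2 ≈ -127.50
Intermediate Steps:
u(K) = -3 + K
p(O) = (-3 + O)/(2*O) (p(O) = (O + (-3 + 0))/(O + O) = (O - 3)/((2*O)) = (-3 + O)*(1/(2*O)) = (-3 + O)/(2*O))
p(-2)*(-102) = ((½)*(-3 - 2)/(-2))*(-102) = ((½)*(-½)*(-5))*(-102) = (5/4)*(-102) = -255/2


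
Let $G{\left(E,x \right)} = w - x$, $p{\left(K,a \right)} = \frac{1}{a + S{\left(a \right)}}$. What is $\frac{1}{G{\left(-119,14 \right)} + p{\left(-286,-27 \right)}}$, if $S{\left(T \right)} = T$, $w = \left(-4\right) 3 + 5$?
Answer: $- \frac{54}{1135} \approx -0.047577$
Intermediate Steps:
$w = -7$ ($w = -12 + 5 = -7$)
$p{\left(K,a \right)} = \frac{1}{2 a}$ ($p{\left(K,a \right)} = \frac{1}{a + a} = \frac{1}{2 a}$)
$G{\left(E,x \right)} = -7 - x$
$\frac{1}{G{\left(-119,14 \right)} + p{\left(-286,-27 \right)}} = \frac{1}{\left(-7 - 14\right) + \frac{1}{2 \left(-27\right)}} = \frac{1}{\left(-7 - 14\right) + \frac{1}{2} \left(- \frac{1}{27}\right)} = \frac{1}{-21 - \frac{1}{54}} = \frac{1}{- \frac{1135}{54}} = - \frac{54}{1135}$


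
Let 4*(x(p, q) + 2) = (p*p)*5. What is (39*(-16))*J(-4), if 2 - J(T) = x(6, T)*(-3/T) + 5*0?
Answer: 18876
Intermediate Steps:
x(p, q) = -2 + 5*p²/4 (x(p, q) = -2 + ((p*p)*5)/4 = -2 + (p²*5)/4 = -2 + (5*p²)/4 = -2 + 5*p²/4)
J(T) = 2 + 129/T (J(T) = 2 - ((-2 + (5/4)*6²)*(-3/T) + 5*0) = 2 - ((-2 + (5/4)*36)*(-3/T) + 0) = 2 - ((-2 + 45)*(-3/T) + 0) = 2 - (43*(-3/T) + 0) = 2 - (-129/T + 0) = 2 - (-129)/T = 2 + 129/T)
(39*(-16))*J(-4) = (39*(-16))*(2 + 129/(-4)) = -624*(2 + 129*(-¼)) = -624*(2 - 129/4) = -624*(-121/4) = 18876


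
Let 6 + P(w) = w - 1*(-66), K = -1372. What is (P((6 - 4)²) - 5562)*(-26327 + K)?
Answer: 152289102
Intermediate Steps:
P(w) = 60 + w (P(w) = -6 + (w - 1*(-66)) = -6 + (w + 66) = -6 + (66 + w) = 60 + w)
(P((6 - 4)²) - 5562)*(-26327 + K) = ((60 + (6 - 4)²) - 5562)*(-26327 - 1372) = ((60 + 2²) - 5562)*(-27699) = ((60 + 4) - 5562)*(-27699) = (64 - 5562)*(-27699) = -5498*(-27699) = 152289102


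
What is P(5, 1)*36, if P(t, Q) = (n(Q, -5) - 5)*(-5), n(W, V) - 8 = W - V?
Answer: -1620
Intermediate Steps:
n(W, V) = 8 + W - V (n(W, V) = 8 + (W - V) = 8 + W - V)
P(t, Q) = -40 - 5*Q (P(t, Q) = ((8 + Q - 1*(-5)) - 5)*(-5) = ((8 + Q + 5) - 5)*(-5) = ((13 + Q) - 5)*(-5) = (8 + Q)*(-5) = -40 - 5*Q)
P(5, 1)*36 = (-40 - 5*1)*36 = (-40 - 5)*36 = -45*36 = -1620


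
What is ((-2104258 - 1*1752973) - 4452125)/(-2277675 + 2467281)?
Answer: -4154678/94803 ≈ -43.824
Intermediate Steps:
((-2104258 - 1*1752973) - 4452125)/(-2277675 + 2467281) = ((-2104258 - 1752973) - 4452125)/189606 = (-3857231 - 4452125)*(1/189606) = -8309356*1/189606 = -4154678/94803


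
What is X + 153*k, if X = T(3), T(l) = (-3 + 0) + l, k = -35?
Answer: -5355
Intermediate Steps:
T(l) = -3 + l
X = 0 (X = -3 + 3 = 0)
X + 153*k = 0 + 153*(-35) = 0 - 5355 = -5355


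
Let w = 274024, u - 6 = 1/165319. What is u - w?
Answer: -45300381741/165319 ≈ -2.7402e+5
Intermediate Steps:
u = 991915/165319 (u = 6 + 1/165319 = 991915/165319 ≈ 6.0000)
u - w = 991915/165319 - 1*274024 = 991915/165319 - 274024 = -45300381741/165319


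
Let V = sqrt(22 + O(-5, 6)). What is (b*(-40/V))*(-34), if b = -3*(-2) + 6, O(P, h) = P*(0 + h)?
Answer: -4080*I*sqrt(2) ≈ -5770.0*I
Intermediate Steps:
O(P, h) = P*h
V = 2*I*sqrt(2) (V = sqrt(22 - 5*6) = sqrt(22 - 30) = sqrt(-8) = 2*I*sqrt(2) ≈ 2.8284*I)
b = 12 (b = 6 + 6 = 12)
(b*(-40/V))*(-34) = (12*(-40*(-I*sqrt(2)/4)))*(-34) = (12*(-(-10)*I*sqrt(2)))*(-34) = (12*(10*I*sqrt(2)))*(-34) = (120*I*sqrt(2))*(-34) = -4080*I*sqrt(2)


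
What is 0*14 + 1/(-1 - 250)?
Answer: -1/251 ≈ -0.0039841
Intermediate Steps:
0*14 + 1/(-1 - 250) = 0 + 1/(-251) = 0 - 1/251 = -1/251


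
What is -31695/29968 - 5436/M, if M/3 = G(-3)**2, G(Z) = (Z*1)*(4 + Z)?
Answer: -18195757/89904 ≈ -202.39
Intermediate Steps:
G(Z) = Z*(4 + Z)
M = 27 (M = 3*(-3*(4 - 3))**2 = 3*(-3*1)**2 = 3*(-3)**2 = 3*9 = 27)
-31695/29968 - 5436/M = -31695/29968 - 5436/27 = -31695*1/29968 - 5436*1/27 = -31695/29968 - 604/3 = -18195757/89904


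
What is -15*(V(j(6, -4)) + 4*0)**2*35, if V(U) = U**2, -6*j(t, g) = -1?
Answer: -175/432 ≈ -0.40509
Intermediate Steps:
j(t, g) = 1/6 (j(t, g) = -1/6*(-1) = 1/6)
-15*(V(j(6, -4)) + 4*0)**2*35 = -15*((1/6)**2 + 4*0)**2*35 = -15*(1/36 + 0)**2*35 = -15*(1/36)**2*35 = -15*1/1296*35 = -5/432*35 = -175/432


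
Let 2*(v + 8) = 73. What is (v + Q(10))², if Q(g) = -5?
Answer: 2209/4 ≈ 552.25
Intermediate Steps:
v = 57/2 (v = -8 + (½)*73 = -8 + 73/2 = 57/2 ≈ 28.500)
(v + Q(10))² = (57/2 - 5)² = (47/2)² = 2209/4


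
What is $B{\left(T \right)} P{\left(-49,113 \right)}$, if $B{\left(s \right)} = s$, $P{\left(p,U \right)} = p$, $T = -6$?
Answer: $294$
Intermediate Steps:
$B{\left(T \right)} P{\left(-49,113 \right)} = \left(-6\right) \left(-49\right) = 294$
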